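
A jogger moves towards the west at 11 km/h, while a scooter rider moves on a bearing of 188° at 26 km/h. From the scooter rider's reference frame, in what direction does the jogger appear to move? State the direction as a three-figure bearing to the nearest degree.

344°

Taking east as x and north as y: jogger velocity = (-11.000, 0.000) km/h; scooter rider velocity = (-3.619, -25.747) km/h.
Velocity of jogger relative to scooter rider = (-11.000, 0.000) − (-3.619, -25.747) = (-7.381, 25.747) km/h.
Bearing = atan2(-7.38, 25.75) = 344.00° clockwise from north.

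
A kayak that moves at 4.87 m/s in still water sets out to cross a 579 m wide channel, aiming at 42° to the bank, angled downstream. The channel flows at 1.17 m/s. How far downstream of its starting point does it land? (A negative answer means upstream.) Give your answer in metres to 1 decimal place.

850.9 m

Perpendicular speed = 3.259 m/s; crossing time = 579 / 3.259 = 177.680 s.
Net downstream speed = 4.789 m/s.
Drift = 4.789 × 177.680 = 850.930 m (downstream).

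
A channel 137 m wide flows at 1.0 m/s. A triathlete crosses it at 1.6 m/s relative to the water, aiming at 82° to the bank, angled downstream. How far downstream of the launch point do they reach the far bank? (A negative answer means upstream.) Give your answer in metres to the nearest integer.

106 m

Perpendicular speed = 1.584 m/s; crossing time = 137 / 1.584 = 86.466 s.
Net downstream speed = 1.223 m/s.
Drift = 1.223 × 86.466 = 105.721 m (downstream).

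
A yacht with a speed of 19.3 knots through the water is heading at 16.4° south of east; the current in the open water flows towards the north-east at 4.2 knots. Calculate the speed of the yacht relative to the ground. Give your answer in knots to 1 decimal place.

21.6 knots

Taking east as x and north as y: velocity relative to the water = (18.515, -5.449) knots; the water relative to ground = (2.970, 2.970) knots.
Velocity relative to ground = (18.515, -5.449) + (2.970, 2.970) = (21.485, -2.479) knots.
Speed = |(21.485, -2.479)| = 21.627 knots.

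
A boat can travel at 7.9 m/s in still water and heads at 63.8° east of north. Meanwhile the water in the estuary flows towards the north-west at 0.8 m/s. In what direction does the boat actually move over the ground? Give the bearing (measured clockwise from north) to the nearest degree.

058°

Taking east as x and north as y: velocity relative to the water = (7.088, 3.488) m/s; the water relative to ground = (-0.566, 0.566) m/s.
Velocity relative to ground = (7.088, 3.488) + (-0.566, 0.566) = (6.523, 4.054) m/s.
Bearing = atan2(6.52, 4.05) = 58.14° clockwise from north.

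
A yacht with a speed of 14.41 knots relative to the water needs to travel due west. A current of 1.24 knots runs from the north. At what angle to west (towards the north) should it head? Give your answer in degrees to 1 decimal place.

4.9°

The current pushes perpendicular to the desired track; the heading must have a component into the current equal to 1.24 knots: 14.41 sin θ = 1.24.
sin θ = 0.0861, so θ = 4.936°.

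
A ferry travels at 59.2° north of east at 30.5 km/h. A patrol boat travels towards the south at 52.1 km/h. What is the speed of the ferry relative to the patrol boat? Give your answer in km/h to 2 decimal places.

Taking east as x and north as y: ferry velocity = (15.617, 26.198) km/h; patrol boat velocity = (0.000, -52.100) km/h.
Velocity of ferry relative to patrol boat = (15.617, 26.198) − (0.000, -52.100) = (15.617, 78.298) km/h.
Magnitude = |(15.617, 78.298)| = 79.841 km/h.

79.84 km/h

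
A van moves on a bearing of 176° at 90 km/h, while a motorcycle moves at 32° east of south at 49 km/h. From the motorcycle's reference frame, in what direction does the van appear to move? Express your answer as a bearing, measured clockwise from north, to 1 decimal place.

202.2°

Taking east as x and north as y: van velocity = (6.278, -89.781) km/h; motorcycle velocity = (25.966, -41.554) km/h.
Velocity of van relative to motorcycle = (6.278, -89.781) − (25.966, -41.554) = (-19.688, -48.226) km/h.
Bearing = atan2(-19.69, -48.23) = 202.21° clockwise from north.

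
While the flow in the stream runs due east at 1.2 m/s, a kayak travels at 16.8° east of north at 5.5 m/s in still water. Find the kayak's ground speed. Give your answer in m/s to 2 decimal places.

Taking east as x and north as y: velocity relative to the water = (1.590, 5.265) m/s; the water relative to ground = (1.200, 0.000) m/s.
Velocity relative to ground = (1.590, 5.265) + (1.200, 0.000) = (2.790, 5.265) m/s.
Speed = |(2.790, 5.265)| = 5.959 m/s.

5.96 m/s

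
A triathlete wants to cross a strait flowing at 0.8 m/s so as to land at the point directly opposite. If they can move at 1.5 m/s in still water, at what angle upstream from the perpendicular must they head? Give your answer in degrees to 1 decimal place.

32.2°

To cancel the current, the upstream component of the triathlete's velocity must equal the flow: 1.5 sin θ = 0.8.
sin θ = 0.8 / 1.5 = 0.5333.
θ = arcsin(0.5333) = 32.231°.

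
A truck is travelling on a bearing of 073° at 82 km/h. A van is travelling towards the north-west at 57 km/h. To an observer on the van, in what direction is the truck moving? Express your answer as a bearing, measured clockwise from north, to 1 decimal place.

Taking east as x and north as y: truck velocity = (78.417, 23.974) km/h; van velocity = (-40.305, 40.305) km/h.
Velocity of truck relative to van = (78.417, 23.974) − (-40.305, 40.305) = (118.722, -16.331) km/h.
Bearing = atan2(118.72, -16.33) = 97.83° clockwise from north.

097.8°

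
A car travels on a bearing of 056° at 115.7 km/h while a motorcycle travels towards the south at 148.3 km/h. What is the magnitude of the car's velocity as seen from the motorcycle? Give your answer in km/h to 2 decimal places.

233.60 km/h

Taking east as x and north as y: car velocity = (95.920, 64.699) km/h; motorcycle velocity = (0.000, -148.300) km/h.
Velocity of car relative to motorcycle = (95.920, 64.699) − (0.000, -148.300) = (95.920, 212.999) km/h.
Magnitude = |(95.920, 212.999)| = 233.600 km/h.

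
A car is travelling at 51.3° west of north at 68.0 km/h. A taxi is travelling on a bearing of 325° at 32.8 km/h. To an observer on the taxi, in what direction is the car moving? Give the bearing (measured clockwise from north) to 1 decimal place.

294.6°

Taking east as x and north as y: car velocity = (-53.069, 42.517) km/h; taxi velocity = (-18.813, 26.868) km/h.
Velocity of car relative to taxi = (-53.069, 42.517) − (-18.813, 26.868) = (-34.256, 15.648) km/h.
Bearing = atan2(-34.26, 15.65) = 294.55° clockwise from north.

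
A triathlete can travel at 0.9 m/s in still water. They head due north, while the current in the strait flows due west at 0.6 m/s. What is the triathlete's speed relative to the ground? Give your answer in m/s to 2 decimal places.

Taking east as x and north as y: velocity relative to the water = (0.000, 0.900) m/s; the water relative to ground = (-0.600, 0.000) m/s.
Velocity relative to ground = (0.000, 0.900) + (-0.600, 0.000) = (-0.600, 0.900) m/s.
Speed = |(-0.600, 0.900)| = 1.082 m/s.

1.08 m/s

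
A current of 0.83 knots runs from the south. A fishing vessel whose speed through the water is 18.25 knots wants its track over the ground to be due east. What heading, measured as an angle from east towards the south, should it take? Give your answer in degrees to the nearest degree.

3°

The current pushes perpendicular to the desired track; the heading must have a component into the current equal to 0.83 knots: 18.25 sin θ = 0.83.
sin θ = 0.0455, so θ = 2.607°.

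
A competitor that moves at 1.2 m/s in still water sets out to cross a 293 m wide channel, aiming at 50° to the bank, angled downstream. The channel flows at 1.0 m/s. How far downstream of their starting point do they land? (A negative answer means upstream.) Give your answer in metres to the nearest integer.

Perpendicular speed = 0.919 m/s; crossing time = 293 / 0.919 = 318.737 s.
Net downstream speed = 1.771 m/s.
Drift = 1.771 × 318.737 = 564.593 m (downstream).

565 m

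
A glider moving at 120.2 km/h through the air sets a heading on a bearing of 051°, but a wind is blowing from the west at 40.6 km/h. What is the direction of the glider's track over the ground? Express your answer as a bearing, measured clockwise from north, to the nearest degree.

Taking east as x and north as y: velocity relative to the air = (93.413, 75.644) km/h; the air relative to ground = (40.600, 0.000) km/h.
Velocity relative to ground = (93.413, 75.644) + (40.600, 0.000) = (134.013, 75.644) km/h.
Bearing = atan2(134.01, 75.64) = 60.56° clockwise from north.

061°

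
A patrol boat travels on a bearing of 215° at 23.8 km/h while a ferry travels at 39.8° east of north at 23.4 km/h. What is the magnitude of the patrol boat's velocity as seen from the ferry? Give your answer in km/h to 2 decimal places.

47.16 km/h

Taking east as x and north as y: patrol boat velocity = (-13.651, -19.496) km/h; ferry velocity = (14.979, 17.978) km/h.
Velocity of patrol boat relative to ferry = (-13.651, -19.496) − (14.979, 17.978) = (-28.630, -37.474) km/h.
Magnitude = |(-28.630, -37.474)| = 47.159 km/h.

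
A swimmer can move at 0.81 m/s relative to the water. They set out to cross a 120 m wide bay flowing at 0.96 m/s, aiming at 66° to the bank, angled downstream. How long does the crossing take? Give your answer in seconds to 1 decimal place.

The component of the swimmer's velocity perpendicular to the bank is 0.81 × sin 66° = 0.740 m/s.
The current is parallel to the bank, so it does not affect the crossing time.
Time = 120 / 0.740 = 162.168 s.

162.2 s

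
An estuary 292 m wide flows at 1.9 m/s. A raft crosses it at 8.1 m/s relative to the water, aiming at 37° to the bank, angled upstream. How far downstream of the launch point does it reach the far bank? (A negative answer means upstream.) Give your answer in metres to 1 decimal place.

Perpendicular speed = 4.875 m/s; crossing time = 292 / 4.875 = 59.901 s.
Net downstream speed = -4.569 m/s.
Drift = -4.569 × 59.901 = -273.685 m (upstream).

-273.7 m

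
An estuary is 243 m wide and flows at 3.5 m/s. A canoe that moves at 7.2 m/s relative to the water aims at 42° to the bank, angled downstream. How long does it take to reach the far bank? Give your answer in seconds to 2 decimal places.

50.44 s

The component of the canoe's velocity perpendicular to the bank is 7.2 × sin 42° = 4.818 m/s.
The current is parallel to the bank, so it does not affect the crossing time.
Time = 243 / 4.818 = 50.439 s.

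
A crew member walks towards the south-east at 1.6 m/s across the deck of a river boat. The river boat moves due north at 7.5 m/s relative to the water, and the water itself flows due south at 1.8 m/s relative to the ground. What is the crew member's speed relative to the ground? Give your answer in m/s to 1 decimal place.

4.7 m/s

In east/north components (m/s): crew member relative to river boat = (1.131, -1.131); river boat relative to water = (0.000, 7.500); water relative to ground = (0.000, -1.800).
Sum = (1.131, 4.569) m/s.
Speed = |(1.131, 4.569)| = 4.707 m/s.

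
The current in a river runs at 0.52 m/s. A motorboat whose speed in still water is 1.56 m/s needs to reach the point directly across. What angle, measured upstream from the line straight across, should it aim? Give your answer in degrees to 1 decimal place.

To cancel the current, the upstream component of the motorboat's velocity must equal the flow: 1.56 sin θ = 0.52.
sin θ = 0.52 / 1.56 = 0.3333.
θ = arcsin(0.3333) = 19.471°.

19.5°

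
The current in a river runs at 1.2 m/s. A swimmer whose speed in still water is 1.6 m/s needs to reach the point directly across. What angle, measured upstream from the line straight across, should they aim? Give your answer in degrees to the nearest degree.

To cancel the current, the upstream component of the swimmer's velocity must equal the flow: 1.6 sin θ = 1.2.
sin θ = 1.2 / 1.6 = 0.7500.
θ = arcsin(0.7500) = 48.590°.

49°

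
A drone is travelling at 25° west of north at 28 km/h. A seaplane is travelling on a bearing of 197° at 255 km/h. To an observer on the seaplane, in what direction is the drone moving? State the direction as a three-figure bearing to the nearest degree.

013°

Taking east as x and north as y: drone velocity = (-11.833, 25.377) km/h; seaplane velocity = (-74.555, -243.858) km/h.
Velocity of drone relative to seaplane = (-11.833, 25.377) − (-74.555, -243.858) = (62.721, 269.234) km/h.
Bearing = atan2(62.72, 269.23) = 13.11° clockwise from north.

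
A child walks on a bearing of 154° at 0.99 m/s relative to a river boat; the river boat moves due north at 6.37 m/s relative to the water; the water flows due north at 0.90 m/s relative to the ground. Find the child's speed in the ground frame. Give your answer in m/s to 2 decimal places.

In east/north components (m/s): child relative to river boat = (0.434, -0.890); river boat relative to water = (0.000, 6.370); water relative to ground = (0.000, 0.900).
Sum = (0.434, 6.380) m/s.
Speed = |(0.434, 6.380)| = 6.395 m/s.

6.39 m/s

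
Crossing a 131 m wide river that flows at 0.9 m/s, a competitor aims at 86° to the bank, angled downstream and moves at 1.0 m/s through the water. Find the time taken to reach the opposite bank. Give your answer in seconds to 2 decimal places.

The component of the competitor's velocity perpendicular to the bank is 1.0 × sin 86° = 0.998 m/s.
The current is parallel to the bank, so it does not affect the crossing time.
Time = 131 / 0.998 = 131.320 s.

131.32 s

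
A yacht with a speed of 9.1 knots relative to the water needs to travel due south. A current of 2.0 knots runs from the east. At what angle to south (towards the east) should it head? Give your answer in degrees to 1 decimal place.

12.7°

The current pushes perpendicular to the desired track; the heading must have a component into the current equal to 2.0 knots: 9.1 sin θ = 2.0.
sin θ = 0.2198, so θ = 12.696°.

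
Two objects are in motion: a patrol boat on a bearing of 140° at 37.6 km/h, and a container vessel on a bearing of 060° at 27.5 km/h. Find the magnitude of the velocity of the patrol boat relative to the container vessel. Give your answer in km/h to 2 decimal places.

42.55 km/h

Taking east as x and north as y: patrol boat velocity = (24.169, -28.803) km/h; container vessel velocity = (23.816, 13.750) km/h.
Velocity of patrol boat relative to container vessel = (24.169, -28.803) − (23.816, 13.750) = (0.353, -42.553) km/h.
Magnitude = |(0.353, -42.553)| = 42.555 km/h.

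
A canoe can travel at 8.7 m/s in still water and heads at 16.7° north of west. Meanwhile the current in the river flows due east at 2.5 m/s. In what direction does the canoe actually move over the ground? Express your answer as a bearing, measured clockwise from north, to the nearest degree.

293°

Taking east as x and north as y: velocity relative to the water = (-8.333, 2.500) m/s; the water relative to ground = (2.500, 0.000) m/s.
Velocity relative to ground = (-8.333, 2.500) + (2.500, 0.000) = (-5.833, 2.500) m/s.
Bearing = atan2(-5.83, 2.50) = 293.20° clockwise from north.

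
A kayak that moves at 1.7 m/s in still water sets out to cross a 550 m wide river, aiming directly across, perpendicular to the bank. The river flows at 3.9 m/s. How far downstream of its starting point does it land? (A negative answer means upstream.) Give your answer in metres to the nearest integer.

1262 m

Perpendicular speed = 1.700 m/s; crossing time = 550 / 1.700 = 323.529 s.
Net downstream speed = 3.900 m/s.
Drift = 3.900 × 323.529 = 1261.765 m (downstream).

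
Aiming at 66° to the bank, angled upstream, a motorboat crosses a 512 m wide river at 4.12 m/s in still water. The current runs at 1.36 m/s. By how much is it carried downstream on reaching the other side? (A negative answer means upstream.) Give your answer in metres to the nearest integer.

-43 m

Perpendicular speed = 3.764 m/s; crossing time = 512 / 3.764 = 136.032 s.
Net downstream speed = -0.316 m/s.
Drift = -0.316 × 136.032 = -42.953 m (upstream).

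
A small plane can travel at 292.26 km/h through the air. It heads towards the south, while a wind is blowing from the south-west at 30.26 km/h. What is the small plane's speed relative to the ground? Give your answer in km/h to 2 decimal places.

271.71 km/h

Taking east as x and north as y: velocity relative to the air = (0.000, -292.260) km/h; the air relative to ground = (21.397, 21.397) km/h.
Velocity relative to ground = (0.000, -292.260) + (21.397, 21.397) = (21.397, -270.863) km/h.
Speed = |(21.397, -270.863)| = 271.707 km/h.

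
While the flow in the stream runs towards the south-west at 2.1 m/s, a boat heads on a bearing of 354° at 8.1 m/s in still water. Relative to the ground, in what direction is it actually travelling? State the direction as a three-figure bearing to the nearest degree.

Taking east as x and north as y: velocity relative to the water = (-0.847, 8.056) m/s; the water relative to ground = (-1.485, -1.485) m/s.
Velocity relative to ground = (-0.847, 8.056) + (-1.485, -1.485) = (-2.332, 6.571) m/s.
Bearing = atan2(-2.33, 6.57) = 340.46° clockwise from north.

340°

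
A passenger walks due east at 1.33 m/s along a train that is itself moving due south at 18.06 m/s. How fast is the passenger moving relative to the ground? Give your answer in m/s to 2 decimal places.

18.11 m/s

Taking east as x and north as y: train velocity = (0.000, -18.060) m/s; passenger velocity relative to train = (1.330, 0.000) m/s.
Velocity relative to ground = (0.000, -18.060) + (1.330, 0.000) = (1.330, -18.060) m/s.
Speed = |(1.330, -18.060)| = 18.109 m/s.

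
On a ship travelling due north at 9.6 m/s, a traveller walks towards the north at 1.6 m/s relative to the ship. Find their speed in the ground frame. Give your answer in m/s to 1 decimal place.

Taking east as x and north as y: ship velocity = (0.000, 9.600) m/s; traveller velocity relative to ship = (0.000, 1.600) m/s.
Velocity relative to ground = (0.000, 9.600) + (0.000, 1.600) = (0.000, 11.200) m/s.
Speed = |(0.000, 11.200)| = 11.200 m/s.

11.2 m/s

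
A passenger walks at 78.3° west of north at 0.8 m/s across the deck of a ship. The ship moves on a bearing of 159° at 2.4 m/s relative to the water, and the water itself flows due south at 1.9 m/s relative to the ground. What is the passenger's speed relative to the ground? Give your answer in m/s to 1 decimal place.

4.0 m/s

In east/north components (m/s): passenger relative to ship = (-0.783, 0.162); ship relative to water = (0.860, -2.241); water relative to ground = (0.000, -1.900).
Sum = (0.077, -3.978) m/s.
Speed = |(0.077, -3.978)| = 3.979 m/s.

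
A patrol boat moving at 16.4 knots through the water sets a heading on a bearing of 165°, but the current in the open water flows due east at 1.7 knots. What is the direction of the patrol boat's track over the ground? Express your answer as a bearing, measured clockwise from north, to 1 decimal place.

Taking east as x and north as y: velocity relative to the water = (4.245, -15.841) knots; the water relative to ground = (1.700, 0.000) knots.
Velocity relative to ground = (4.245, -15.841) + (1.700, 0.000) = (5.945, -15.841) knots.
Bearing = atan2(5.94, -15.84) = 159.43° clockwise from north.

159.4°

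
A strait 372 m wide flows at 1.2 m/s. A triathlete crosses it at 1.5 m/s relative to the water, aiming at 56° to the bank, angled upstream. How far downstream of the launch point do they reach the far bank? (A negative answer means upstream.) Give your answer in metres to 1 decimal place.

108.1 m

Perpendicular speed = 1.244 m/s; crossing time = 372 / 1.244 = 299.142 s.
Net downstream speed = 0.361 m/s.
Drift = 0.361 × 299.142 = 108.053 m (downstream).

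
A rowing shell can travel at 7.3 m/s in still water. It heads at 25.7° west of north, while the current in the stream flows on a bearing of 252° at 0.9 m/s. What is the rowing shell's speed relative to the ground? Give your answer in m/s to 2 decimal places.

7.47 m/s

Taking east as x and north as y: velocity relative to the water = (-3.166, 6.578) m/s; the water relative to ground = (-0.856, -0.278) m/s.
Velocity relative to ground = (-3.166, 6.578) + (-0.856, -0.278) = (-4.022, 6.300) m/s.
Speed = |(-4.022, 6.300)| = 7.474 m/s.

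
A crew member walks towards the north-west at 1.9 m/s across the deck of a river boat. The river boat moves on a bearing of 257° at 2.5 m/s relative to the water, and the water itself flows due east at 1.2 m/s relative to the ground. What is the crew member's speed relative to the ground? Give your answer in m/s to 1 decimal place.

2.7 m/s

In east/north components (m/s): crew member relative to river boat = (-1.344, 1.344); river boat relative to water = (-2.436, -0.562); water relative to ground = (1.200, 0.000).
Sum = (-2.579, 0.781) m/s.
Speed = |(-2.579, 0.781)| = 2.695 m/s.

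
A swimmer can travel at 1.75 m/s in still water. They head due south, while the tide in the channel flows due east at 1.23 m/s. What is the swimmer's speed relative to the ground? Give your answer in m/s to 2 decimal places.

Taking east as x and north as y: velocity relative to the water = (0.000, -1.750) m/s; the water relative to ground = (1.230, 0.000) m/s.
Velocity relative to ground = (0.000, -1.750) + (1.230, 0.000) = (1.230, -1.750) m/s.
Speed = |(1.230, -1.750)| = 2.139 m/s.

2.14 m/s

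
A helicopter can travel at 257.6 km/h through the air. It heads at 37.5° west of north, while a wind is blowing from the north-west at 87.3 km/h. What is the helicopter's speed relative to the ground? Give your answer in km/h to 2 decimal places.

171.43 km/h

Taking east as x and north as y: velocity relative to the air = (-156.817, 204.368) km/h; the air relative to ground = (61.730, -61.730) km/h.
Velocity relative to ground = (-156.817, 204.368) + (61.730, -61.730) = (-95.087, 142.637) km/h.
Speed = |(-95.087, 142.637)| = 171.426 km/h.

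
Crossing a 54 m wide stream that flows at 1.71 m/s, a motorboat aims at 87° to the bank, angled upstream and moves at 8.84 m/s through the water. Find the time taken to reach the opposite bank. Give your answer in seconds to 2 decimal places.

6.12 s

The component of the motorboat's velocity perpendicular to the bank is 8.84 × sin 87° = 8.828 m/s.
The current is parallel to the bank, so it does not affect the crossing time.
Time = 54 / 8.828 = 6.117 s.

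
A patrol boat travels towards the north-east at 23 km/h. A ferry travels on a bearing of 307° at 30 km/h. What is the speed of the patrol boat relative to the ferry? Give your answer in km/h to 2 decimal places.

Taking east as x and north as y: patrol boat velocity = (16.263, 16.263) km/h; ferry velocity = (-23.959, 18.054) km/h.
Velocity of patrol boat relative to ferry = (16.263, 16.263) − (-23.959, 18.054) = (40.223, -1.791) km/h.
Magnitude = |(40.223, -1.791)| = 40.262 km/h.

40.26 km/h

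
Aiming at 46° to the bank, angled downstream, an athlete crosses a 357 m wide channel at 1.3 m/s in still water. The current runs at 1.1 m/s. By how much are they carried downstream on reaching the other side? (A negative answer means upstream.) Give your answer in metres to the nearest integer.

765 m

Perpendicular speed = 0.935 m/s; crossing time = 357 / 0.935 = 381.760 s.
Net downstream speed = 2.003 m/s.
Drift = 2.003 × 381.760 = 764.687 m (downstream).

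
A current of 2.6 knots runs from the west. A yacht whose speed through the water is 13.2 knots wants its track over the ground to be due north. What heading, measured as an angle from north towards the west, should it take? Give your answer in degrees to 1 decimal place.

The current pushes perpendicular to the desired track; the heading must have a component into the current equal to 2.6 knots: 13.2 sin θ = 2.6.
sin θ = 0.1970, so θ = 11.360°.

11.4°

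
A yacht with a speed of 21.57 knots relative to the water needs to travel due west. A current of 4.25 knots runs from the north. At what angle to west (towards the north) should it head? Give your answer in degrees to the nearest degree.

The current pushes perpendicular to the desired track; the heading must have a component into the current equal to 4.25 knots: 21.57 sin θ = 4.25.
sin θ = 0.1970, so θ = 11.364°.

11°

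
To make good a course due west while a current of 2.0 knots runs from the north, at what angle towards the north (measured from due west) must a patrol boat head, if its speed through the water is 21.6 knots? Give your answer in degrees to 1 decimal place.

5.3°

The current pushes perpendicular to the desired track; the heading must have a component into the current equal to 2.0 knots: 21.6 sin θ = 2.0.
sin θ = 0.0926, so θ = 5.313°.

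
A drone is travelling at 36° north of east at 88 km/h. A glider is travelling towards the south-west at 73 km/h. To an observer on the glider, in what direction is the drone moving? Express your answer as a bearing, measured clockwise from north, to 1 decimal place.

049.9°

Taking east as x and north as y: drone velocity = (71.193, 51.725) km/h; glider velocity = (-51.619, -51.619) km/h.
Velocity of drone relative to glider = (71.193, 51.725) − (-51.619, -51.619) = (122.812, 103.344) km/h.
Bearing = atan2(122.81, 103.34) = 49.92° clockwise from north.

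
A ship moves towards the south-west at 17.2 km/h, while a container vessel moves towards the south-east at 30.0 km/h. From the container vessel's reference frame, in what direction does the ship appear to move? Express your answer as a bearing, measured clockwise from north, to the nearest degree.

285°

Taking east as x and north as y: ship velocity = (-12.162, -12.162) km/h; container vessel velocity = (21.213, -21.213) km/h.
Velocity of ship relative to container vessel = (-12.162, -12.162) − (21.213, -21.213) = (-33.375, 9.051) km/h.
Bearing = atan2(-33.38, 9.05) = 285.17° clockwise from north.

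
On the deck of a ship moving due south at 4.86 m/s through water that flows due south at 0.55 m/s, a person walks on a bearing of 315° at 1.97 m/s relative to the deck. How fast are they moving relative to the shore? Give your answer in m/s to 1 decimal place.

In east/north components (m/s): person relative to ship = (-1.393, 1.393); ship relative to water = (0.000, -4.860); water relative to ground = (0.000, -0.550).
Sum = (-1.393, -4.017) m/s.
Speed = |(-1.393, -4.017)| = 4.252 m/s.

4.3 m/s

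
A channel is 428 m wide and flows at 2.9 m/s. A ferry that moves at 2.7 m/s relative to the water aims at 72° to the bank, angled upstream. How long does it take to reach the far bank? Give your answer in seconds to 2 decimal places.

166.68 s

The component of the ferry's velocity perpendicular to the bank is 2.7 × sin 72° = 2.568 m/s.
Only the cross-stream component determines the crossing time; the current contributes nothing perpendicular to the bank.
Time = 428 / 2.568 = 166.676 s.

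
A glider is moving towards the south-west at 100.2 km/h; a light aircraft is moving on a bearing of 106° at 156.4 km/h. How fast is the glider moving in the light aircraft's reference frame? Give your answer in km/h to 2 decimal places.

222.93 km/h

Taking east as x and north as y: glider velocity = (-70.852, -70.852) km/h; light aircraft velocity = (150.341, -43.110) km/h.
Velocity of glider relative to light aircraft = (-70.852, -70.852) − (150.341, -43.110) = (-221.193, -27.742) km/h.
Magnitude = |(-221.193, -27.742)| = 222.926 km/h.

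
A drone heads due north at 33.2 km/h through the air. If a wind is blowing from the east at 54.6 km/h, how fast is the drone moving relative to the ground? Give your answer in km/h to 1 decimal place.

Taking east as x and north as y: velocity relative to the air = (0.000, 33.200) km/h; the air relative to ground = (-54.600, 0.000) km/h.
Velocity relative to ground = (0.000, 33.200) + (-54.600, 0.000) = (-54.600, 33.200) km/h.
Speed = |(-54.600, 33.200)| = 63.901 km/h.

63.9 km/h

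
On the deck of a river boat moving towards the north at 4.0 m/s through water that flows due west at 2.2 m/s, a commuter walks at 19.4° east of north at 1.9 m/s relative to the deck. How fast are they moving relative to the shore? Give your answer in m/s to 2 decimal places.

In east/north components (m/s): commuter relative to river boat = (0.631, 1.792); river boat relative to water = (0.000, 4.000); water relative to ground = (-2.200, 0.000).
Sum = (-1.569, 5.792) m/s.
Speed = |(-1.569, 5.792)| = 6.001 m/s.

6.00 m/s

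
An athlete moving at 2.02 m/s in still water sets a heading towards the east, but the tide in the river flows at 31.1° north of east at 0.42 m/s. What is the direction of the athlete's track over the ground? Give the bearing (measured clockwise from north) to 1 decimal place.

Taking east as x and north as y: velocity relative to the water = (2.020, 0.000) m/s; the water relative to ground = (0.360, 0.217) m/s.
Velocity relative to ground = (2.020, 0.000) + (0.360, 0.217) = (2.380, 0.217) m/s.
Bearing = atan2(2.38, 0.22) = 84.79° clockwise from north.

084.8°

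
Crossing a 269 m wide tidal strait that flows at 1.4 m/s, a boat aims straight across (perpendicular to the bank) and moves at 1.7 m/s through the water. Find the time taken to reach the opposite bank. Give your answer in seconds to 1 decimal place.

The component of the boat's velocity perpendicular to the bank is 1.7 m/s.
The flow acts along the bank and has no component across it.
Time = 269 / 1.700 = 158.235 s.

158.2 s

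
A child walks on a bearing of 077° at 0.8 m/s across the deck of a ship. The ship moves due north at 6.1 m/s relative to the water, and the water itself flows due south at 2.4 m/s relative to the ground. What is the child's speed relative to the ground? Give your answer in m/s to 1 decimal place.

4.0 m/s

In east/north components (m/s): child relative to ship = (0.779, 0.180); ship relative to water = (0.000, 6.100); water relative to ground = (0.000, -2.400).
Sum = (0.779, 3.880) m/s.
Speed = |(0.779, 3.880)| = 3.957 m/s.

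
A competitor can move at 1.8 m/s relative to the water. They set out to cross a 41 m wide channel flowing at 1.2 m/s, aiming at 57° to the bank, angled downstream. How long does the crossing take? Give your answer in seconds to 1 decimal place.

27.2 s

The component of the competitor's velocity perpendicular to the bank is 1.8 × sin 57° = 1.510 m/s.
The current is parallel to the bank, so it does not affect the crossing time.
Time = 41 / 1.510 = 27.159 s.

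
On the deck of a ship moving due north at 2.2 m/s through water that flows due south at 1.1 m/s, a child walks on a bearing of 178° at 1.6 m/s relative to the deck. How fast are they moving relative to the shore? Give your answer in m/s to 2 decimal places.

0.50 m/s

In east/north components (m/s): child relative to ship = (0.056, -1.599); ship relative to water = (0.000, 2.200); water relative to ground = (0.000, -1.100).
Sum = (0.056, -0.499) m/s.
Speed = |(0.056, -0.499)| = 0.502 m/s.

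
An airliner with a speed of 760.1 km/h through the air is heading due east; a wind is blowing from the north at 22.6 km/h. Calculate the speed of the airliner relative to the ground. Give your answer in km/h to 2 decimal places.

Taking east as x and north as y: velocity relative to the air = (760.100, 0.000) km/h; the air relative to ground = (0.000, -22.600) km/h.
Velocity relative to ground = (760.100, 0.000) + (0.000, -22.600) = (760.100, -22.600) km/h.
Speed = |(760.100, -22.600)| = 760.436 km/h.

760.44 km/h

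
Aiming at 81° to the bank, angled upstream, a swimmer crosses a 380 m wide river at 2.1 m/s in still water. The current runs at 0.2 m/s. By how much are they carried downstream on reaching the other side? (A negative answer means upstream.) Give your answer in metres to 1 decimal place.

Perpendicular speed = 2.074 m/s; crossing time = 380 / 2.074 = 183.208 s.
Net downstream speed = -0.129 m/s.
Drift = -0.129 × 183.208 = -23.544 m (upstream).

-23.5 m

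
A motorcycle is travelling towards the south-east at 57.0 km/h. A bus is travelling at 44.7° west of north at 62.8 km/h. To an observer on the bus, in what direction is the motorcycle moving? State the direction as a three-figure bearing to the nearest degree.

Taking east as x and north as y: motorcycle velocity = (40.305, -40.305) km/h; bus velocity = (-44.173, 44.638) km/h.
Velocity of motorcycle relative to bus = (40.305, -40.305) − (-44.173, 44.638) = (84.478, -84.943) km/h.
Bearing = atan2(84.48, -84.94) = 135.16° clockwise from north.

135°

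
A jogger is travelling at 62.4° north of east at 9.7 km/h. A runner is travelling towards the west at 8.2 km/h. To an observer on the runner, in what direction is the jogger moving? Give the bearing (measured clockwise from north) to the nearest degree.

Taking east as x and north as y: jogger velocity = (4.494, 8.596) km/h; runner velocity = (-8.200, 0.000) km/h.
Velocity of jogger relative to runner = (4.494, 8.596) − (-8.200, 0.000) = (12.694, 8.596) km/h.
Bearing = atan2(12.69, 8.60) = 55.89° clockwise from north.

056°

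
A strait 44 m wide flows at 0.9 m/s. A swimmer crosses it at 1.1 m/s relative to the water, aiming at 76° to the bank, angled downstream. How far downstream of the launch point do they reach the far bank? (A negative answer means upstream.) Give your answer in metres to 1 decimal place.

Perpendicular speed = 1.067 m/s; crossing time = 44 / 1.067 = 41.225 s.
Net downstream speed = 1.166 m/s.
Drift = 1.166 × 41.225 = 48.073 m (downstream).

48.1 m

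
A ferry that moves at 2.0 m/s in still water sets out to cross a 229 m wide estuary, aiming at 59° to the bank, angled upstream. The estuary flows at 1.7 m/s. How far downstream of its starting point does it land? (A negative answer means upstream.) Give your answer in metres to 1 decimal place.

Perpendicular speed = 1.714 m/s; crossing time = 229 / 1.714 = 133.580 s.
Net downstream speed = 0.670 m/s.
Drift = 0.670 × 133.580 = 89.488 m (downstream).

89.5 m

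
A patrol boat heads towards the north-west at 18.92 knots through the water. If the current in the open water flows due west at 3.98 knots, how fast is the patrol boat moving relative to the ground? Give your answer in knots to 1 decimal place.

Taking east as x and north as y: velocity relative to the water = (-13.378, 13.378) knots; the water relative to ground = (-3.980, 0.000) knots.
Velocity relative to ground = (-13.378, 13.378) + (-3.980, 0.000) = (-17.358, 13.378) knots.
Speed = |(-17.358, 13.378)| = 21.916 knots.

21.9 knots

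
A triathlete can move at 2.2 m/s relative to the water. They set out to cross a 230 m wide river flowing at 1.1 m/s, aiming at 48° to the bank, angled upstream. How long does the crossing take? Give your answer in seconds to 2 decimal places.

140.68 s

The component of the triathlete's velocity perpendicular to the bank is 2.2 × sin 48° = 1.635 m/s.
The flow acts along the bank and has no component across it.
Time = 230 / 1.635 = 140.680 s.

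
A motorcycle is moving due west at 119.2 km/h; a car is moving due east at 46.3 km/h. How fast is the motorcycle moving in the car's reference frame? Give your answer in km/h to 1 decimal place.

Taking east as x and north as y: motorcycle velocity = (-119.200, 0.000) km/h; car velocity = (46.300, 0.000) km/h.
Velocity of motorcycle relative to car = (-119.200, 0.000) − (46.300, 0.000) = (-165.500, 0.000) km/h.
Magnitude = |(-165.500, 0.000)| = 165.500 km/h.

165.5 km/h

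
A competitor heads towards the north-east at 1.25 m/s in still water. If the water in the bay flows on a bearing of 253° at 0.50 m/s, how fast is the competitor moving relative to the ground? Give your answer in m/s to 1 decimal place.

0.8 m/s

Taking east as x and north as y: velocity relative to the water = (0.884, 0.884) m/s; the water relative to ground = (-0.478, -0.146) m/s.
Velocity relative to ground = (0.884, 0.884) + (-0.478, -0.146) = (0.406, 0.738) m/s.
Speed = |(0.406, 0.738)| = 0.842 m/s.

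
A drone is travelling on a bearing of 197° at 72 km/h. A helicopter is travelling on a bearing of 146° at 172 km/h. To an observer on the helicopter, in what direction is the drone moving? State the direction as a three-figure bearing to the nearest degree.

302°

Taking east as x and north as y: drone velocity = (-21.051, -68.854) km/h; helicopter velocity = (96.181, -142.594) km/h.
Velocity of drone relative to helicopter = (-21.051, -68.854) − (96.181, -142.594) = (-117.232, 73.741) km/h.
Bearing = atan2(-117.23, 73.74) = 302.17° clockwise from north.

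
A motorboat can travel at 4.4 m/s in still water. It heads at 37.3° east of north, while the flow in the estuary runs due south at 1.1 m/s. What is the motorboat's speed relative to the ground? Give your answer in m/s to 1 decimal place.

3.6 m/s

Taking east as x and north as y: velocity relative to the water = (2.666, 3.500) m/s; the water relative to ground = (0.000, -1.100) m/s.
Velocity relative to ground = (2.666, 3.500) + (0.000, -1.100) = (2.666, 2.400) m/s.
Speed = |(2.666, 2.400)| = 3.587 m/s.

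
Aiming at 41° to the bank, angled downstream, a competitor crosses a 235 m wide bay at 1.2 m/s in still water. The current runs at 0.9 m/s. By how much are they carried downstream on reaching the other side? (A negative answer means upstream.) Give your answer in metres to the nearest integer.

Perpendicular speed = 0.787 m/s; crossing time = 235 / 0.787 = 298.500 s.
Net downstream speed = 1.806 m/s.
Drift = 1.806 × 298.500 = 538.986 m (downstream).

539 m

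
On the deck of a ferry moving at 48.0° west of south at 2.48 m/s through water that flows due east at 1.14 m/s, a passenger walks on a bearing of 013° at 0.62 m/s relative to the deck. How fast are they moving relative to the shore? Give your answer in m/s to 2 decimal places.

In east/north components (m/s): passenger relative to ferry = (0.139, 0.604); ferry relative to water = (-1.843, -1.659); water relative to ground = (1.140, 0.000).
Sum = (-0.564, -1.055) m/s.
Speed = |(-0.564, -1.055)| = 1.196 m/s.

1.20 m/s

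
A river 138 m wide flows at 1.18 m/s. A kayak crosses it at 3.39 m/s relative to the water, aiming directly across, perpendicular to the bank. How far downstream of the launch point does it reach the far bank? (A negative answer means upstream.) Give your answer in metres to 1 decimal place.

48.0 m

Perpendicular speed = 3.390 m/s; crossing time = 138 / 3.390 = 40.708 s.
Net downstream speed = 1.180 m/s.
Drift = 1.180 × 40.708 = 48.035 m (downstream).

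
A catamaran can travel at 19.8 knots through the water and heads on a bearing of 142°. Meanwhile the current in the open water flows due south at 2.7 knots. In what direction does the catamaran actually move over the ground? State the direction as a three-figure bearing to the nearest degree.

146°

Taking east as x and north as y: velocity relative to the water = (12.190, -15.603) knots; the water relative to ground = (0.000, -2.700) knots.
Velocity relative to ground = (12.190, -15.603) + (0.000, -2.700) = (12.190, -18.303) knots.
Bearing = atan2(12.19, -18.30) = 146.34° clockwise from north.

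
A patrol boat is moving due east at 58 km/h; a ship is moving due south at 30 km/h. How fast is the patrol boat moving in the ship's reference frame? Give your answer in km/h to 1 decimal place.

Taking east as x and north as y: patrol boat velocity = (58.000, 0.000) km/h; ship velocity = (0.000, -30.000) km/h.
Velocity of patrol boat relative to ship = (58.000, 0.000) − (0.000, -30.000) = (58.000, 30.000) km/h.
Magnitude = |(58.000, 30.000)| = 65.299 km/h.

65.3 km/h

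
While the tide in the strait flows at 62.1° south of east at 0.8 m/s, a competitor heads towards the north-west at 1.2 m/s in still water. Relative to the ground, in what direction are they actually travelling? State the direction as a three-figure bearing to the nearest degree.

287°

Taking east as x and north as y: velocity relative to the water = (-0.849, 0.849) m/s; the water relative to ground = (0.374, -0.707) m/s.
Velocity relative to ground = (-0.849, 0.849) + (0.374, -0.707) = (-0.474, 0.142) m/s.
Bearing = atan2(-0.47, 0.14) = 286.62° clockwise from north.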